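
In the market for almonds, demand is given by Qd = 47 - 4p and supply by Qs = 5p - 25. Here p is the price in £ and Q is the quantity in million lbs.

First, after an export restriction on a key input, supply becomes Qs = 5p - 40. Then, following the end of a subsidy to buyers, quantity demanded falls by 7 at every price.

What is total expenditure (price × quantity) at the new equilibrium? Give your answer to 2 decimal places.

Original equilibrium: 47 - 4p = 5p - 25 gives 72 = 9p, so p = 8 and Q = 15.
After the shift, demand is Qd = 40 - 4p and supply is Qs = 5p - 40.
Clearing the new market: 40 - 4p = 5p - 40, so p = 80/9 ≈ 8.8889 and Q = 40/9 ≈ 4.4444.
New expenditure = 8.8889 × 4.4444 = 39.51.

39.51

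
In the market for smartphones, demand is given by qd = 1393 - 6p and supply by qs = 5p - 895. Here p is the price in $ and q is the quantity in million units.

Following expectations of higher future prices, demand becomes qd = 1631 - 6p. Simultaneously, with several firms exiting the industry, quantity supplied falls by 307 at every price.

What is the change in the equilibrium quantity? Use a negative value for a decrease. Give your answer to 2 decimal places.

-59.27

Solve the original market: 1393 - 6p = 5p - 895, hence p = 208 and q = 145.
With the change applied: demand qd = 1631 - 6p, supply qs = 5p - 1202.
Equate the new curves: 1631 - 6p = 5p - 1202, giving 2833 = 11p, p = 2833/11 ≈ 257.5455, q = 943/11 ≈ 85.7273.
Δq = 85.7273 − 145 = -59.27.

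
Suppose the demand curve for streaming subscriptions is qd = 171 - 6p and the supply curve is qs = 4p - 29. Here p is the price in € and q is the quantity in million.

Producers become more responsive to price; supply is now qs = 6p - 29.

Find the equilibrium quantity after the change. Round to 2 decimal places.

71.00

Initially, 171 - 6p = 4p - 29, so 200 = 10p and p = 20, q = 51.
With the change applied: demand qd = 171 - 6p, supply qs = 6p - 29.
Setting them equal: 171 - 6p = 6p - 29 → 200 = 12p, so p = 50/3 ≈ 16.6667 and q = 71.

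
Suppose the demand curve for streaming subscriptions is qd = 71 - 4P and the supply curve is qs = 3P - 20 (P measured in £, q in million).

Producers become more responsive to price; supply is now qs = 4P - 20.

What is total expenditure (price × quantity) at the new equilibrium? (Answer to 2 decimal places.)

290.06

Original equilibrium: 71 - 4P = 3P - 20 gives 91 = 7P, so P = 13 and q = 19.
With the change applied: demand qd = 71 - 4P, supply qs = 4P - 20.
Setting them equal: 71 - 4P = 4P - 20 → 91 = 8P, so P = 11.375 and q = 25.5.
New expenditure = 11.375 × 25.5 = 290.06.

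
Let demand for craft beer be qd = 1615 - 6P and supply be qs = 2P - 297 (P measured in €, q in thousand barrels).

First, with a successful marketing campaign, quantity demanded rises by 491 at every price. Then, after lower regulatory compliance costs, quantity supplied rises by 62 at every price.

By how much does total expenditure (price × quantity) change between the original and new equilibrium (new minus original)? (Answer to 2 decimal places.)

Initially, 1615 - 6P = 2P - 297, so 1912 = 8P and P = 239, q = 181.
With the change applied: demand qd = 2106 - 6P, supply qs = 2P - 235.
Clearing the new market: 2106 - 6P = 2P - 235, so P = 292.625 and q = 350.25.
Expenditure moves from 239×181 = 43259 to 292.625×350.25 = 102491.90625; change = +59232.91.

+59232.91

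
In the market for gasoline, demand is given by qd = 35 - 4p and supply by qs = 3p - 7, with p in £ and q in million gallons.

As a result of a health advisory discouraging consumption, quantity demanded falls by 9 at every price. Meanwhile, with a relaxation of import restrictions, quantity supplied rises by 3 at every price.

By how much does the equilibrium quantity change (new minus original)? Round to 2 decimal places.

Before the shock: 35 - 4p = 3p - 7 ⇒ 42 = 7p ⇒ p = 6, q = 11.
The shock moves the curves to qd = 26 - 4p and qs = 3p - 4.
Equate the new curves: 26 - 4p = 3p - 4, giving 30 = 7p, p = 30/7 ≈ 4.2857, q = 62/7 ≈ 8.8571.
Δq = 8.8571 − 11 = -2.14.

-2.14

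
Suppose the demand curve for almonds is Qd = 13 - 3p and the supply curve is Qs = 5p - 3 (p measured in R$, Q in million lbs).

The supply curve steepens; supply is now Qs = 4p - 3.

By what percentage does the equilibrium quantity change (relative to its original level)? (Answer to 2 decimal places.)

Initially, 13 - 3p = 5p - 3, so 16 = 8p and p = 2, Q = 7.
After the shift, demand is Qd = 13 - 3p and supply is Qs = 4p - 3.
Clearing the new market: 13 - 3p = 4p - 3, so p = 16/7 ≈ 2.2857 and Q = 43/7 ≈ 6.1429.
%ΔQ = (6.1429 − 7) / 7 × 100 = -12.24%.

-12.24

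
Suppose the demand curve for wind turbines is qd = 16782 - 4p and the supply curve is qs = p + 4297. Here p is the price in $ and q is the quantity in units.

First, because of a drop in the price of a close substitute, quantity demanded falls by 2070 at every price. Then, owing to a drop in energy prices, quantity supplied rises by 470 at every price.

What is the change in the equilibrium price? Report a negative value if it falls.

Before the shock: 16782 - 4p = p + 4297 ⇒ 12485 = 5p ⇒ p = 2497, q = 6794.
The shock moves the curves to qd = 14712 - 4p and qs = p + 4767.
Setting them equal: 14712 - 4p = p + 4767 → 9945 = 5p, so p = 1989 and q = 6756.
Δp = 1989 − 2497 = -508.

-508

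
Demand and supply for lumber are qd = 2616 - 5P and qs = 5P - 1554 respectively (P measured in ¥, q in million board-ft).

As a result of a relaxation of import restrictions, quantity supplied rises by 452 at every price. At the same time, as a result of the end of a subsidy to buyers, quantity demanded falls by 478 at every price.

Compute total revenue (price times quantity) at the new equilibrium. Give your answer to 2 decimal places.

167832.00

Initially, 2616 - 5P = 5P - 1554, so 4170 = 10P and P = 417, q = 531.
The shock moves the curves to qd = 2138 - 5P and qs = 5P - 1102.
Setting them equal: 2138 - 5P = 5P - 1102 → 3240 = 10P, so P = 324 and q = 518.
New expenditure = 324 × 518 = 167832.00.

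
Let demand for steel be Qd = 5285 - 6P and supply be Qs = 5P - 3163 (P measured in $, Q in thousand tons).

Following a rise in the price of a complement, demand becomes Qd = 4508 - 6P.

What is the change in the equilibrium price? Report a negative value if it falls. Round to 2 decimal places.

Initially, 5285 - 6P = 5P - 3163, so 8448 = 11P and P = 768, Q = 677.
After the shift, demand is Qd = 4508 - 6P and supply is Qs = 5P - 3163.
Clearing the new market: 4508 - 6P = 5P - 3163, so P = 7671/11 ≈ 697.3636 and Q = 3562/11 ≈ 323.8182.
ΔP = 697.3636 − 768 = -70.64.

-70.64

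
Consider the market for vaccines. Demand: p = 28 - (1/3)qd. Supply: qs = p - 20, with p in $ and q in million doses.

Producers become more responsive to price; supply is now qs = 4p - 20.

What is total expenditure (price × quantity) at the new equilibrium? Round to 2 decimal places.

585.80

Initially, 84 - 3p = p - 20, so 104 = 4p and p = 26, q = 6.
The new curves are qd = 84 - 3p (demand) and qs = 4p - 20 (supply).
Equate the new curves: 84 - 3p = 4p - 20, giving 104 = 7p, p = 104/7 ≈ 14.8571, q = 276/7 ≈ 39.4286.
New expenditure = 14.8571 × 39.4286 = 585.80.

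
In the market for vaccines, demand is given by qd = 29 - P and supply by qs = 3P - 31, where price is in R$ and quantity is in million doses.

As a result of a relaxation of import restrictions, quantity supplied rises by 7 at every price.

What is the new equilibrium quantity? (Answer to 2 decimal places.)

15.75

Initially, 29 - P = 3P - 31, so 60 = 4P and P = 15, q = 14.
With the change applied: demand qd = 29 - P, supply qs = 3P - 24.
Setting them equal: 29 - P = 3P - 24 → 53 = 4P, so P = 13.25 and q = 15.75.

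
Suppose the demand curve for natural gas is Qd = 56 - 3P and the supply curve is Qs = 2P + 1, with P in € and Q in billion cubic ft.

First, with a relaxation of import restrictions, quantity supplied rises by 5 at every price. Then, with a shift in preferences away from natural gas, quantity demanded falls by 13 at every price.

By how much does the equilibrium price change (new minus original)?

-3.6

Original equilibrium: 56 - 3P = 2P + 1 gives 55 = 5P, so P = 11 and Q = 23.
The shock moves the curves to Qd = 43 - 3P and Qs = 2P + 6.
Equate the new curves: 43 - 3P = 2P + 6, giving 37 = 5P, P = 7.4, Q = 20.8.
ΔP = 7.4 − 11 = -3.6.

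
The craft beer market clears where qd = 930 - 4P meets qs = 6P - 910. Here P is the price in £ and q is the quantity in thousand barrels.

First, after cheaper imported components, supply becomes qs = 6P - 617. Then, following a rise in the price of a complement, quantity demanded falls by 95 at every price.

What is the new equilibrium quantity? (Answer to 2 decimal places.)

Original equilibrium: 930 - 4P = 6P - 910 gives 1840 = 10P, so P = 184 and q = 194.
After the shift, demand is qd = 835 - 4P and supply is qs = 6P - 617.
Clearing the new market: 835 - 4P = 6P - 617, so P = 145.2 and q = 254.2.

254.20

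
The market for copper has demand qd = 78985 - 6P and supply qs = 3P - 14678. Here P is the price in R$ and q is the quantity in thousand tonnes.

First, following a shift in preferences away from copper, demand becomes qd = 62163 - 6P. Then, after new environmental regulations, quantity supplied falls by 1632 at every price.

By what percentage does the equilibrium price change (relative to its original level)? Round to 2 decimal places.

-16.22

Solve the original market: 78985 - 6P = 3P - 14678, hence P = 10407 and q = 16543.
After the shift, demand is qd = 62163 - 6P and supply is qs = 3P - 16310.
Clearing the new market: 62163 - 6P = 3P - 16310, so P = 78473/9 ≈ 8719.2222 and q = 29543/3 ≈ 9847.6667.
%ΔP = (8719.2222 − 10407) / 10407 × 100 = -16.22%.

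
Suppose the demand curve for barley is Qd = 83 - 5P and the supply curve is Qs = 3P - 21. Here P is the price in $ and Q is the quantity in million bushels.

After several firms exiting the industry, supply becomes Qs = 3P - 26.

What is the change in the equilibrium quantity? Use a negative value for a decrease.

-3.125

Solve the original market: 83 - 5P = 3P - 21, hence P = 13 and Q = 18.
With the change applied: demand Qd = 83 - 5P, supply Qs = 3P - 26.
Equate the new curves: 83 - 5P = 3P - 26, giving 109 = 8P, P = 13.625, Q = 14.875.
ΔQ = 14.875 − 18 = -3.125.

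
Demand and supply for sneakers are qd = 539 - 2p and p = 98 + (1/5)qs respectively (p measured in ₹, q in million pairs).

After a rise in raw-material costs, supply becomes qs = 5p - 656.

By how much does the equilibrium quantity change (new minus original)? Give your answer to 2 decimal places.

Initially, 539 - 2p = 5p - 490, so 1029 = 7p and p = 147, q = 245.
With the change applied: demand qd = 539 - 2p, supply qs = 5p - 656.
Setting them equal: 539 - 2p = 5p - 656 → 1195 = 7p, so p = 1195/7 ≈ 170.7143 and q = 1383/7 ≈ 197.5714.
Δq = 197.5714 − 245 = -47.43.

-47.43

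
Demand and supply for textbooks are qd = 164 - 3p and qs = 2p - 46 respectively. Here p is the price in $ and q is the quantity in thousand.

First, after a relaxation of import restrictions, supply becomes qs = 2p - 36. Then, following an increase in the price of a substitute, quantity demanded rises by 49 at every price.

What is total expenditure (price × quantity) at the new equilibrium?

3167.28

Before the shock: 164 - 3p = 2p - 46 ⇒ 210 = 5p ⇒ p = 42, q = 38.
The new curves are qd = 213 - 3p (demand) and qs = 2p - 36 (supply).
New equilibrium: 213 - 3p = 2p - 36 ⇒ 249 = 5p ⇒ p = 49.8, q = 63.6.
New expenditure = 49.8 × 63.6 = 3167.28.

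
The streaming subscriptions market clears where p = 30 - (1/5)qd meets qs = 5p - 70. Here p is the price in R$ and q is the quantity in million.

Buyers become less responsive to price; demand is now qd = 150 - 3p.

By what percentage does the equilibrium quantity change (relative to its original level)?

+68.75

Solve the original market: 150 - 5p = 5p - 70, hence p = 22 and q = 40.
The new curves are qd = 150 - 3p (demand) and qs = 5p - 70 (supply).
Equate the new curves: 150 - 3p = 5p - 70, giving 220 = 8p, p = 27.5, q = 67.5.
%Δq = (67.5 − 40) / 40 × 100 = +68.75%.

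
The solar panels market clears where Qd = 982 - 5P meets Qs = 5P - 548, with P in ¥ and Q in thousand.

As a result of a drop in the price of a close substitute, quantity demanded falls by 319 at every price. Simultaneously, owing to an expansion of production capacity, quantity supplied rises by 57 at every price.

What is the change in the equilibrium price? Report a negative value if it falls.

Solve the original market: 982 - 5P = 5P - 548, hence P = 153 and Q = 217.
The new curves are Qd = 663 - 5P (demand) and Qs = 5P - 491 (supply).
Clearing the new market: 663 - 5P = 5P - 491, so P = 115.4 and Q = 86.
ΔP = 115.4 − 153 = -37.6.

-37.6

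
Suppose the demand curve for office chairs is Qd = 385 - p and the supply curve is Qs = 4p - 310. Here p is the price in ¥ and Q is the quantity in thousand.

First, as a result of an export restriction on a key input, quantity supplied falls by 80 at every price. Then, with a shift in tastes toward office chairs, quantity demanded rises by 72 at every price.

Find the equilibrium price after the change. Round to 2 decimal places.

169.40

Original equilibrium: 385 - p = 4p - 310 gives 695 = 5p, so p = 139 and Q = 246.
The shock moves the curves to Qd = 457 - p and Qs = 4p - 390.
Equate the new curves: 457 - p = 4p - 390, giving 847 = 5p, p = 169.4, Q = 287.6.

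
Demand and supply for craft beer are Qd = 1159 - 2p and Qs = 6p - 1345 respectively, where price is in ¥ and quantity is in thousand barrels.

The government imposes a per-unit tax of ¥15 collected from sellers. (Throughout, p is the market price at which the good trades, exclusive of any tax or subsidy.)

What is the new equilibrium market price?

Original equilibrium: 1159 - 2p = 6p - 1345 gives 2504 = 8p, so p = 313 and Q = 533.
Since sellers keep the price net of the tax, the effective supply curve becomes Qs = 6p - 1435.
New equilibrium: 1159 - 2p = 6p - 1435 ⇒ 2594 = 8p ⇒ p = 324.25, Q = 510.5.

324.25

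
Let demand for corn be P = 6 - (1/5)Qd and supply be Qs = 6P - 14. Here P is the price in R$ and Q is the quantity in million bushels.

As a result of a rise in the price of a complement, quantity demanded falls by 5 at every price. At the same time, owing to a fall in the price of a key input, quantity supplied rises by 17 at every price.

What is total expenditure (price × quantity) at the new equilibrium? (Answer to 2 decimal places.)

Solve the original market: 30 - 5P = 6P - 14, hence P = 4 and Q = 10.
The shock moves the curves to Qd = 25 - 5P and Qs = 6P + 3.
Setting them equal: 25 - 5P = 6P + 3 → 22 = 11P, so P = 2 and Q = 15.
New expenditure = 2 × 15 = 30.00.

30.00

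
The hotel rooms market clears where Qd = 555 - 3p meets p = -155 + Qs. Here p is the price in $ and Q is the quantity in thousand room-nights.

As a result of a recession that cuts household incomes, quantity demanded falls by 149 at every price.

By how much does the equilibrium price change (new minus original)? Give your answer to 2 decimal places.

-37.25

Solve the original market: 555 - 3p = p + 155, hence p = 100 and Q = 255.
After the shift, demand is Qd = 406 - 3p and supply is Qs = p + 155.
New equilibrium: 406 - 3p = p + 155 ⇒ 251 = 4p ⇒ p = 62.75, Q = 217.75.
Δp = 62.75 − 100 = -37.25.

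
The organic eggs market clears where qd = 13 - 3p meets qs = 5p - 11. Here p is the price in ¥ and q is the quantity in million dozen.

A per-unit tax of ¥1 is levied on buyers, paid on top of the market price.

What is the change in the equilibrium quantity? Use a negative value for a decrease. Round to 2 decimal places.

-1.88

Solve the original market: 13 - 3p = 5p - 11, hence p = 3 and q = 4.
Since buyers pay the price plus the tax, the effective demand curve becomes qd = 10 - 3p.
Equate the new curves: 10 - 3p = 5p - 11, giving 21 = 8p, p = 2.625, q = 2.125.
Δq = 2.125 − 4 = -1.88.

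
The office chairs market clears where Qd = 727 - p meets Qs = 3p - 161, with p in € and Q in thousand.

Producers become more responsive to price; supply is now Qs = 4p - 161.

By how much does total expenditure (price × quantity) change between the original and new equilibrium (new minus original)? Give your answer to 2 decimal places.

Solve the original market: 727 - p = 3p - 161, hence p = 222 and Q = 505.
The new curves are Qd = 727 - p (demand) and Qs = 4p - 161 (supply).
New equilibrium: 727 - p = 4p - 161 ⇒ 888 = 5p ⇒ p = 177.6, Q = 549.4.
Expenditure moves from 222×505 = 112110 to 177.6×549.4 = 97573.44; change = -14536.56.

-14536.56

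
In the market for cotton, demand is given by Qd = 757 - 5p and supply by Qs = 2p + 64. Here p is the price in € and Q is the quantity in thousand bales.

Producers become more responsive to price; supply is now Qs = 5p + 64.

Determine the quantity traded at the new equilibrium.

Before the shock: 757 - 5p = 2p + 64 ⇒ 693 = 7p ⇒ p = 99, Q = 262.
With the change applied: demand Qd = 757 - 5p, supply Qs = 5p + 64.
New equilibrium: 757 - 5p = 5p + 64 ⇒ 693 = 10p ⇒ p = 69.3, Q = 410.5.

410.5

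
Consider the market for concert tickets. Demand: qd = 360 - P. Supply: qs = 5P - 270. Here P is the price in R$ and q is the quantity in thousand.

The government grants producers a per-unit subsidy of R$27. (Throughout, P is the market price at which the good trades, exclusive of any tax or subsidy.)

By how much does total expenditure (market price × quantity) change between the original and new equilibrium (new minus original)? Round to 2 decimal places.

-3881.25

Original equilibrium: 360 - P = 5P - 270 gives 630 = 6P, so P = 105 and q = 255.
Since sellers receive the price plus the subsidy, the effective supply curve becomes qs = 5P - 135.
Setting them equal: 360 - P = 5P - 135 → 495 = 6P, so P = 82.5 and q = 277.5.
Expenditure moves from 105×255 = 26775 to 82.5×277.5 = 22893.75; change = -3881.25.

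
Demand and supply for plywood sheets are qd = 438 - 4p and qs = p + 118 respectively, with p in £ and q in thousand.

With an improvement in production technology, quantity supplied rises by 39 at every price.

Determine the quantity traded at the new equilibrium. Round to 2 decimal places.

Solve the original market: 438 - 4p = p + 118, hence p = 64 and q = 182.
The new curves are qd = 438 - 4p (demand) and qs = p + 157 (supply).
Setting them equal: 438 - 4p = p + 157 → 281 = 5p, so p = 56.2 and q = 213.2.

213.20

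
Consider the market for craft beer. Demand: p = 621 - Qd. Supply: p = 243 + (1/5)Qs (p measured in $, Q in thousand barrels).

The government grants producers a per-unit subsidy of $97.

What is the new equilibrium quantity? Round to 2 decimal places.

395.83

Original equilibrium: 621 - p = 5p - 1215 gives 1836 = 6p, so p = 306 and Q = 315.
Since sellers receive the price plus the subsidy, the effective supply curve becomes Qs = 5p - 730.
Equate the new curves: 621 - p = 5p - 730, giving 1351 = 6p, p = 1351/6 ≈ 225.1667, Q = 2375/6 ≈ 395.8333.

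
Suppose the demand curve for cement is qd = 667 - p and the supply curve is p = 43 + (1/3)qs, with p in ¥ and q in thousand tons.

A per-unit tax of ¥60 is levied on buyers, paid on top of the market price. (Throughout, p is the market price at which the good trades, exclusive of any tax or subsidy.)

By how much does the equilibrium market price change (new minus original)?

Before the shock: 667 - p = 3p - 129 ⇒ 796 = 4p ⇒ p = 199, q = 468.
Since buyers pay the price plus the tax, the effective demand curve becomes qd = 607 - p.
Setting them equal: 607 - p = 3p - 129 → 736 = 4p, so p = 184 and q = 423.
Δp = 184 − 199 = -15.

-15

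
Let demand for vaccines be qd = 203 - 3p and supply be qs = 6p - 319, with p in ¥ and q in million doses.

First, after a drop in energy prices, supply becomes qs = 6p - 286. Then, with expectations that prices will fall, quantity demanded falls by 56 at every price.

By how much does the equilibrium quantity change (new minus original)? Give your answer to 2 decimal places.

-26.33

Solve the original market: 203 - 3p = 6p - 319, hence p = 58 and q = 29.
After the shift, demand is qd = 147 - 3p and supply is qs = 6p - 286.
Setting them equal: 147 - 3p = 6p - 286 → 433 = 9p, so p = 433/9 ≈ 48.1111 and q = 8/3 ≈ 2.6667.
Δq = 2.6667 − 29 = -26.33.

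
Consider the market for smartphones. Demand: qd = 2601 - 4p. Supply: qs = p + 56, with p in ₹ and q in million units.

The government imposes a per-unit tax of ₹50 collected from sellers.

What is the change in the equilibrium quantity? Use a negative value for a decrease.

-40

Initially, 2601 - 4p = p + 56, so 2545 = 5p and p = 509, q = 565.
Since sellers keep the price net of the tax, the effective supply curve becomes qs = p + 6.
Setting them equal: 2601 - 4p = p + 6 → 2595 = 5p, so p = 519 and q = 525.
Δq = 525 − 565 = -40.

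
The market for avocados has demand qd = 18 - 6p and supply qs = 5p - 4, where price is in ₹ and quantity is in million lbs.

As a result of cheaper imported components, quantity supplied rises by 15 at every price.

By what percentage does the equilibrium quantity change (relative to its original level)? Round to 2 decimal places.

+136.36

Initially, 18 - 6p = 5p - 4, so 22 = 11p and p = 2, q = 6.
The shock moves the curves to qd = 18 - 6p and qs = 5p + 11.
New equilibrium: 18 - 6p = 5p + 11 ⇒ 7 = 11p ⇒ p = 7/11 ≈ 0.6364, q = 156/11 ≈ 14.1818.
%Δq = (14.1818 − 6) / 6 × 100 = +136.36%.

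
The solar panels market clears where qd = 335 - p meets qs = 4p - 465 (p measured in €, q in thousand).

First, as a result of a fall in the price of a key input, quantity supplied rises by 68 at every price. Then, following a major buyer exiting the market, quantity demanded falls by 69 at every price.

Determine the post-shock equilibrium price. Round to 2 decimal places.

Initially, 335 - p = 4p - 465, so 800 = 5p and p = 160, q = 175.
After the shift, demand is qd = 266 - p and supply is qs = 4p - 397.
New equilibrium: 266 - p = 4p - 397 ⇒ 663 = 5p ⇒ p = 132.6, q = 133.4.

132.60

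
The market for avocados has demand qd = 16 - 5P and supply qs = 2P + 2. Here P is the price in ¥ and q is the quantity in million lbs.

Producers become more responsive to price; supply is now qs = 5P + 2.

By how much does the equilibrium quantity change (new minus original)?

+3

Original equilibrium: 16 - 5P = 2P + 2 gives 14 = 7P, so P = 2 and q = 6.
With the change applied: demand qd = 16 - 5P, supply qs = 5P + 2.
New equilibrium: 16 - 5P = 5P + 2 ⇒ 14 = 10P ⇒ P = 1.4, q = 9.
Δq = 9 − 6 = +3.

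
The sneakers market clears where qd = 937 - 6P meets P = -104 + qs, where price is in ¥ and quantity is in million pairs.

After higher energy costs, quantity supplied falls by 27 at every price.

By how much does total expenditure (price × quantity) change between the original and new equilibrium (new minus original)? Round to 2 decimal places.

Before the shock: 937 - 6P = P + 104 ⇒ 833 = 7P ⇒ P = 119, q = 223.
With the change applied: demand qd = 937 - 6P, supply qs = P + 77.
Equate the new curves: 937 - 6P = P + 77, giving 860 = 7P, P = 860/7 ≈ 122.8571, q = 1399/7 ≈ 199.8571.
Expenditure moves from 119×223 = 26537 to 122.8571×199.8571 = 24553.8776; change = -1983.12.

-1983.12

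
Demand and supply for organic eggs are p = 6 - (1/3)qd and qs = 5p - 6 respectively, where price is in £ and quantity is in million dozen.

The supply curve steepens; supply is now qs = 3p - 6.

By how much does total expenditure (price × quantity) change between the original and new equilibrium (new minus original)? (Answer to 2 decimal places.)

-3.00

Before the shock: 18 - 3p = 5p - 6 ⇒ 24 = 8p ⇒ p = 3, q = 9.
After the shift, demand is qd = 18 - 3p and supply is qs = 3p - 6.
Equate the new curves: 18 - 3p = 3p - 6, giving 24 = 6p, p = 4, q = 6.
Expenditure moves from 3×9 = 27 to 4×6 = 24; change = -3.00.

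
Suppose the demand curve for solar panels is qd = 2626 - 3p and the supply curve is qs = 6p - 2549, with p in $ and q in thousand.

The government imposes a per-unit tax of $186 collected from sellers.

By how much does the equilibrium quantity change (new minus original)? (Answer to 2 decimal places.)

Initially, 2626 - 3p = 6p - 2549, so 5175 = 9p and p = 575, q = 901.
Since sellers keep the price net of the tax, the effective supply curve becomes qs = 6p - 3665.
Setting them equal: 2626 - 3p = 6p - 3665 → 6291 = 9p, so p = 699 and q = 529.
Δq = 529 − 901 = -372.00.

-372.00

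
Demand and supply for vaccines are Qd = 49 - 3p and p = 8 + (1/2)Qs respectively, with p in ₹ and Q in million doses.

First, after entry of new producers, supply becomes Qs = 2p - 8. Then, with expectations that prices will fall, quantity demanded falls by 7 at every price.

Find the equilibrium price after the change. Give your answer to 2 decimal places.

10.00

Original equilibrium: 49 - 3p = 2p - 16 gives 65 = 5p, so p = 13 and Q = 10.
The shock moves the curves to Qd = 42 - 3p and Qs = 2p - 8.
Setting them equal: 42 - 3p = 2p - 8 → 50 = 5p, so p = 10 and Q = 12.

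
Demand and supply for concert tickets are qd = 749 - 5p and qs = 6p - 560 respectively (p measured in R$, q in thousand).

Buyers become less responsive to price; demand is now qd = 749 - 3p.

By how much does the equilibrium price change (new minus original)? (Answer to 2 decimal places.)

+26.44

Original equilibrium: 749 - 5p = 6p - 560 gives 1309 = 11p, so p = 119 and q = 154.
The new curves are qd = 749 - 3p (demand) and qs = 6p - 560 (supply).
New equilibrium: 749 - 3p = 6p - 560 ⇒ 1309 = 9p ⇒ p = 1309/9 ≈ 145.4444, q = 938/3 ≈ 312.6667.
Δp = 145.4444 − 119 = +26.44.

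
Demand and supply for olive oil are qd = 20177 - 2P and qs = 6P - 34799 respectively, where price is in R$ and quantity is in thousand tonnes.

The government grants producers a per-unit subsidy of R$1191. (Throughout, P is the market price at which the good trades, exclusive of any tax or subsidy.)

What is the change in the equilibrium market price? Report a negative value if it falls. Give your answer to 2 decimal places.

Solve the original market: 20177 - 2P = 6P - 34799, hence P = 6872 and q = 6433.
Since sellers receive the price plus the subsidy, the effective supply curve becomes qs = 6P - 27653.
Clearing the new market: 20177 - 2P = 6P - 27653, so P = 5978.75 and q = 8219.5.
ΔP = 5978.75 − 6872 = -893.25.

-893.25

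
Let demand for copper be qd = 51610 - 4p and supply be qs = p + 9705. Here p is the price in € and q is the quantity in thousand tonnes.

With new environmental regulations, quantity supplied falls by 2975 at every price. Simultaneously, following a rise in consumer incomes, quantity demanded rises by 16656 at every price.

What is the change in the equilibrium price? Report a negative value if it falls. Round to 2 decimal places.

+3926.20

Original equilibrium: 51610 - 4p = p + 9705 gives 41905 = 5p, so p = 8381 and q = 18086.
After the shift, demand is qd = 68266 - 4p and supply is qs = p + 6730.
Clearing the new market: 68266 - 4p = p + 6730, so p = 12307.2 and q = 19037.2.
Δp = 12307.2 − 8381 = +3926.20.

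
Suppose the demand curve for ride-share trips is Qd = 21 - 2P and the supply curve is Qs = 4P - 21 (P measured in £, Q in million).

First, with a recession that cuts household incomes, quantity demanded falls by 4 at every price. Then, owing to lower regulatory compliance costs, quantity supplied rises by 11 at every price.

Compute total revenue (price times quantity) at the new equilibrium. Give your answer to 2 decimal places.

Before the shock: 21 - 2P = 4P - 21 ⇒ 42 = 6P ⇒ P = 7, Q = 7.
With the change applied: demand Qd = 17 - 2P, supply Qs = 4P - 10.
New equilibrium: 17 - 2P = 4P - 10 ⇒ 27 = 6P ⇒ P = 4.5, Q = 8.
New expenditure = 4.5 × 8 = 36.00.

36.00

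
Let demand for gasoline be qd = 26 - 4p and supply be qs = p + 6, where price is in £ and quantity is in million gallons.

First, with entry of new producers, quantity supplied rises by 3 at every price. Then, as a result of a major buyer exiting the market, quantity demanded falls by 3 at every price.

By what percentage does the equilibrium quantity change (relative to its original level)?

+18

Solve the original market: 26 - 4p = p + 6, hence p = 4 and q = 10.
With the change applied: demand qd = 23 - 4p, supply qs = p + 9.
Clearing the new market: 23 - 4p = p + 9, so p = 2.8 and q = 11.8.
%Δq = (11.8 − 10) / 10 × 100 = +18%.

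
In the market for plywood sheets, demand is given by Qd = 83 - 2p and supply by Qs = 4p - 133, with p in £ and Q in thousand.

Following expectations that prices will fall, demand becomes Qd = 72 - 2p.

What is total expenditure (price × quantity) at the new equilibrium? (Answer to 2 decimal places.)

Initially, 83 - 2p = 4p - 133, so 216 = 6p and p = 36, Q = 11.
The shock moves the curves to Qd = 72 - 2p and Qs = 4p - 133.
New equilibrium: 72 - 2p = 4p - 133 ⇒ 205 = 6p ⇒ p = 205/6 ≈ 34.1667, Q = 11/3 ≈ 3.6667.
New expenditure = 34.1667 × 3.6667 = 125.28.

125.28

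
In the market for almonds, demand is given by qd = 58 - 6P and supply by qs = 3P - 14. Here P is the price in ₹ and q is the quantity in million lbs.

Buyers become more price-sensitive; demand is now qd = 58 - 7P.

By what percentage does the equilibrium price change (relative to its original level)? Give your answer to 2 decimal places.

-10.00

Before the shock: 58 - 6P = 3P - 14 ⇒ 72 = 9P ⇒ P = 8, q = 10.
With the change applied: demand qd = 58 - 7P, supply qs = 3P - 14.
Clearing the new market: 58 - 7P = 3P - 14, so P = 7.2 and q = 7.6.
%ΔP = (7.2 − 8) / 8 × 100 = -10.00%.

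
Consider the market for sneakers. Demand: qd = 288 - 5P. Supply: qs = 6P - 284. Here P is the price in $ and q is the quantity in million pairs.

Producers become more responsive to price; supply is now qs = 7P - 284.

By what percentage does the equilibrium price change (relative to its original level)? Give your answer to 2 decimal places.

Before the shock: 288 - 5P = 6P - 284 ⇒ 572 = 11P ⇒ P = 52, q = 28.
The shock moves the curves to qd = 288 - 5P and qs = 7P - 284.
Setting them equal: 288 - 5P = 7P - 284 → 572 = 12P, so P = 143/3 ≈ 47.6667 and q = 149/3 ≈ 49.6667.
%ΔP = (47.6667 − 52) / 52 × 100 = -8.33%.

-8.33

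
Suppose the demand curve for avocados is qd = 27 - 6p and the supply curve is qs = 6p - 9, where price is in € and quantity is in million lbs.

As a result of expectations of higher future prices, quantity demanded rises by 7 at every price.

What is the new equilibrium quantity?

12.5

Original equilibrium: 27 - 6p = 6p - 9 gives 36 = 12p, so p = 3 and q = 9.
The new curves are qd = 34 - 6p (demand) and qs = 6p - 9 (supply).
New equilibrium: 34 - 6p = 6p - 9 ⇒ 43 = 12p ⇒ p = 43/12 ≈ 3.5833, q = 12.5.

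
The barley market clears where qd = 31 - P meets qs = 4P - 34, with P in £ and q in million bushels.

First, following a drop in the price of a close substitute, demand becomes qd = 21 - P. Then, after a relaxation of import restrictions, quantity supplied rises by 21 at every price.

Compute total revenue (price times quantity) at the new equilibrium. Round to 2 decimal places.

96.56

Solve the original market: 31 - P = 4P - 34, hence P = 13 and q = 18.
With the change applied: demand qd = 21 - P, supply qs = 4P - 13.
Setting them equal: 21 - P = 4P - 13 → 34 = 5P, so P = 6.8 and q = 14.2.
New expenditure = 6.8 × 14.2 = 96.56.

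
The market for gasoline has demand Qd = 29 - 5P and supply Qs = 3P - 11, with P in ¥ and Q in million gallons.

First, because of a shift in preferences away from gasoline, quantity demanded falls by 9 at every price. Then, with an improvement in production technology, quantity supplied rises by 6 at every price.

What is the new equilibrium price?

3.125

Original equilibrium: 29 - 5P = 3P - 11 gives 40 = 8P, so P = 5 and Q = 4.
After the shift, demand is Qd = 20 - 5P and supply is Qs = 3P - 5.
Equate the new curves: 20 - 5P = 3P - 5, giving 25 = 8P, P = 3.125, Q = 4.375.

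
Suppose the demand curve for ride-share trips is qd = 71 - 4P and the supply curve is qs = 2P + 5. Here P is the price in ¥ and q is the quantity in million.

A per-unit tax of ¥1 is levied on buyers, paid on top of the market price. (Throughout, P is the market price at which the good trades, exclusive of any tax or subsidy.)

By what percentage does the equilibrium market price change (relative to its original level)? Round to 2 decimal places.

-6.06

Initially, 71 - 4P = 2P + 5, so 66 = 6P and P = 11, q = 27.
Since buyers pay the price plus the tax, the effective demand curve becomes qd = 67 - 4P.
Clearing the new market: 67 - 4P = 2P + 5, so P = 31/3 ≈ 10.3333 and q = 77/3 ≈ 25.6667.
%ΔP = (10.3333 − 11) / 11 × 100 = -6.06%.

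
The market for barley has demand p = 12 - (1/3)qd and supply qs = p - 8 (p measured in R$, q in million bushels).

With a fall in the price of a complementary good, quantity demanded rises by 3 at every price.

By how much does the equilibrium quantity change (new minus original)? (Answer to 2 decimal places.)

Solve the original market: 36 - 3p = p - 8, hence p = 11 and q = 3.
The new curves are qd = 39 - 3p (demand) and qs = p - 8 (supply).
Equate the new curves: 39 - 3p = p - 8, giving 47 = 4p, p = 11.75, q = 3.75.
Δq = 3.75 − 3 = +0.75.

+0.75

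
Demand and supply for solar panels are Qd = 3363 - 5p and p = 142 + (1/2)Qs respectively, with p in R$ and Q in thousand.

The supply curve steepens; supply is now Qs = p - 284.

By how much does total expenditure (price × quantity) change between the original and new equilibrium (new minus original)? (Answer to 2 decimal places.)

-198081.31

Original equilibrium: 3363 - 5p = 2p - 284 gives 3647 = 7p, so p = 521 and Q = 758.
The shock moves the curves to Qd = 3363 - 5p and Qs = p - 284.
Setting them equal: 3363 - 5p = p - 284 → 3647 = 6p, so p = 3647/6 ≈ 607.8333 and Q = 1943/6 ≈ 323.8333.
Expenditure moves from 521×758 = 394918 to 607.8333×323.8333 = 196836.6944; change = -198081.31.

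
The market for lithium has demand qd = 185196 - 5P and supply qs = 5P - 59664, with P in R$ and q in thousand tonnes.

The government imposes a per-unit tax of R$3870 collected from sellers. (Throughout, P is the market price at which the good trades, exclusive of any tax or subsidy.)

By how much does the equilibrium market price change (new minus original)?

Before the shock: 185196 - 5P = 5P - 59664 ⇒ 244860 = 10P ⇒ P = 24486, q = 62766.
Since sellers keep the price net of the tax, the effective supply curve becomes qs = 5P - 79014.
Clearing the new market: 185196 - 5P = 5P - 79014, so P = 26421 and q = 53091.
ΔP = 26421 − 24486 = +1935.

+1935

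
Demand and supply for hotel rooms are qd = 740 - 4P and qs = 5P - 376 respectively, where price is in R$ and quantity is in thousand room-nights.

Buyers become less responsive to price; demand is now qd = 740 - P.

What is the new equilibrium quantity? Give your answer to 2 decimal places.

554.00

Original equilibrium: 740 - 4P = 5P - 376 gives 1116 = 9P, so P = 124 and q = 244.
After the shift, demand is qd = 740 - P and supply is qs = 5P - 376.
Setting them equal: 740 - P = 5P - 376 → 1116 = 6P, so P = 186 and q = 554.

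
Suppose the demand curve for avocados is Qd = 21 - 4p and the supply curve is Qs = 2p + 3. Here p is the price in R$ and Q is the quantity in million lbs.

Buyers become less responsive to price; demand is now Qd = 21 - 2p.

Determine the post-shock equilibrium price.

4.5

Initially, 21 - 4p = 2p + 3, so 18 = 6p and p = 3, Q = 9.
After the shift, demand is Qd = 21 - 2p and supply is Qs = 2p + 3.
New equilibrium: 21 - 2p = 2p + 3 ⇒ 18 = 4p ⇒ p = 4.5, Q = 12.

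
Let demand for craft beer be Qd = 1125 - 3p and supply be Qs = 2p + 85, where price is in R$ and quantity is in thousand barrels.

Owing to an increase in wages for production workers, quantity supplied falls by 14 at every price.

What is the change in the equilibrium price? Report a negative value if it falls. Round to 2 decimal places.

+2.80

Initially, 1125 - 3p = 2p + 85, so 1040 = 5p and p = 208, Q = 501.
The new curves are Qd = 1125 - 3p (demand) and Qs = 2p + 71 (supply).
Setting them equal: 1125 - 3p = 2p + 71 → 1054 = 5p, so p = 210.8 and Q = 492.6.
Δp = 210.8 − 208 = +2.80.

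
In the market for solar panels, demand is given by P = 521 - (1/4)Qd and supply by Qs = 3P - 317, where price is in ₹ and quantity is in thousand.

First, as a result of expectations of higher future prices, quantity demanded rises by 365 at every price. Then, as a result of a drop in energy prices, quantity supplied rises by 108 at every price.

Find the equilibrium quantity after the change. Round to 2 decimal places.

930.14

Original equilibrium: 2084 - 4P = 3P - 317 gives 2401 = 7P, so P = 343 and Q = 712.
With the change applied: demand Qd = 2449 - 4P, supply Qs = 3P - 209.
Clearing the new market: 2449 - 4P = 3P - 209, so P = 2658/7 ≈ 379.7143 and Q = 6511/7 ≈ 930.1429.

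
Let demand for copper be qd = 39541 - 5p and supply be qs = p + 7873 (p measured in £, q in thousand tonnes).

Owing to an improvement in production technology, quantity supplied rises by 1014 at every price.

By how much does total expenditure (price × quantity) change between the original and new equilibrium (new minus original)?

+2094586

Before the shock: 39541 - 5p = p + 7873 ⇒ 31668 = 6p ⇒ p = 5278, q = 13151.
With the change applied: demand qd = 39541 - 5p, supply qs = p + 8887.
Setting them equal: 39541 - 5p = p + 8887 → 30654 = 6p, so p = 5109 and q = 13996.
Expenditure moves from 5278×13151 = 69410978 to 5109×13996 = 71505564; change = +2094586.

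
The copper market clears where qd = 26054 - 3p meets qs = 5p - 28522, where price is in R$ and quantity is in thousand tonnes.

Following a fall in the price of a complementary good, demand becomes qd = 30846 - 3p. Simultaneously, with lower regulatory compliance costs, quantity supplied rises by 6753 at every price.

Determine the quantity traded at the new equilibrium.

11115.375

Original equilibrium: 26054 - 3p = 5p - 28522 gives 54576 = 8p, so p = 6822 and q = 5588.
After the shift, demand is qd = 30846 - 3p and supply is qs = 5p - 21769.
Setting them equal: 30846 - 3p = 5p - 21769 → 52615 = 8p, so p = 6576.875 and q = 11115.375.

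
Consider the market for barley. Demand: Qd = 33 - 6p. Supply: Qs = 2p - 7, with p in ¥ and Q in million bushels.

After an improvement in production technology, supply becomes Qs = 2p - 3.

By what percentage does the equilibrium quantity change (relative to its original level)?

Initially, 33 - 6p = 2p - 7, so 40 = 8p and p = 5, Q = 3.
The new curves are Qd = 33 - 6p (demand) and Qs = 2p - 3 (supply).
New equilibrium: 33 - 6p = 2p - 3 ⇒ 36 = 8p ⇒ p = 4.5, Q = 6.
%ΔQ = (6 − 3) / 3 × 100 = +100%.

+100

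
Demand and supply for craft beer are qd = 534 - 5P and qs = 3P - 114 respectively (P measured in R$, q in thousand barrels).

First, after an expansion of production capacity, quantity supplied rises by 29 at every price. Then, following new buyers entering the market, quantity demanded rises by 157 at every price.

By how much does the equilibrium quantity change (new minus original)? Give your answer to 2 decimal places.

+77.00

Solve the original market: 534 - 5P = 3P - 114, hence P = 81 and q = 129.
The shock moves the curves to qd = 691 - 5P and qs = 3P - 85.
New equilibrium: 691 - 5P = 3P - 85 ⇒ 776 = 8P ⇒ P = 97, q = 206.
Δq = 206 − 129 = +77.00.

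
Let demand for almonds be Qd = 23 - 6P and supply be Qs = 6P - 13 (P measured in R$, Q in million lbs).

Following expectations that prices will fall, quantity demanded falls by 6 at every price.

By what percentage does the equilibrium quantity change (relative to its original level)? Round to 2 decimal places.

-60.00

Original equilibrium: 23 - 6P = 6P - 13 gives 36 = 12P, so P = 3 and Q = 5.
The new curves are Qd = 17 - 6P (demand) and Qs = 6P - 13 (supply).
New equilibrium: 17 - 6P = 6P - 13 ⇒ 30 = 12P ⇒ P = 2.5, Q = 2.
%ΔQ = (2 − 5) / 5 × 100 = -60.00%.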